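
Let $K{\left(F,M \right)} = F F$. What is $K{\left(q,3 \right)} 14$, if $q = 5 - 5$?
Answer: $0$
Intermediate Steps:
$q = 0$ ($q = 5 - 5 = 0$)
$K{\left(F,M \right)} = F^{2}$
$K{\left(q,3 \right)} 14 = 0^{2} \cdot 14 = 0 \cdot 14 = 0$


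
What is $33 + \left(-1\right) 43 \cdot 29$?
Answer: $-1214$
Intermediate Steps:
$33 + \left(-1\right) 43 \cdot 29 = 33 - 1247 = -1214$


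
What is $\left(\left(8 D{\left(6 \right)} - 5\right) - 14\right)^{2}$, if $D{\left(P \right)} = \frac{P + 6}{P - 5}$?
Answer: $5929$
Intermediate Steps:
$D{\left(P \right)} = \frac{6 + P}{-5 + P}$
$\left(\left(8 D{\left(6 \right)} - 5\right) - 14\right)^{2} = \left(\left(8 \frac{6 + 6}{-5 + 6} - 5\right) - 14\right)^{2} = \left(\left(8 \cdot 1^{-1} \cdot 12 - 5\right) - 14\right)^{2} = \left(\left(8 \cdot 1 \cdot 12 - 5\right) - 14\right)^{2} = \left(\left(8 \cdot 12 - 5\right) - 14\right)^{2} = \left(\left(96 - 5\right) - 14\right)^{2} = \left(91 - 14\right)^{2} = 77^{2} = 5929$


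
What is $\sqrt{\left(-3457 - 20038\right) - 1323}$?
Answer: $i \sqrt{24818} \approx 157.54 i$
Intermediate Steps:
$\sqrt{\left(-3457 - 20038\right) - 1323} = \sqrt{-23495 - 1323} = \sqrt{-24818} = i \sqrt{24818}$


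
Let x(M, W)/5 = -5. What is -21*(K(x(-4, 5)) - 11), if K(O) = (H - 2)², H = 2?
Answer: 231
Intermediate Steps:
x(M, W) = -25 (x(M, W) = 5*(-5) = -25)
K(O) = 0 (K(O) = (2 - 2)² = 0² = 0)
-21*(K(x(-4, 5)) - 11) = -21*(0 - 11) = -21*(-11) = 231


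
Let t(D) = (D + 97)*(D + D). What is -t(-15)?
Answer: 2460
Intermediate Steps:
t(D) = 2*D*(97 + D) (t(D) = (97 + D)*(2*D) = 2*D*(97 + D))
-t(-15) = -2*(-15)*(97 - 15) = -2*(-15)*82 = -1*(-2460) = 2460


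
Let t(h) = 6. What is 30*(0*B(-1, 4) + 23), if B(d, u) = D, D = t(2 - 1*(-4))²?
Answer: 690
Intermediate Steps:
D = 36 (D = 6² = 36)
B(d, u) = 36
30*(0*B(-1, 4) + 23) = 30*(0*36 + 23) = 30*(0 + 23) = 30*23 = 690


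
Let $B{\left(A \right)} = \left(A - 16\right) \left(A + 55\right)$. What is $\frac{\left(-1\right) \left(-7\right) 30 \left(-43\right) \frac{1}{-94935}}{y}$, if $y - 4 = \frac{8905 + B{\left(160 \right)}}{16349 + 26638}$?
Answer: $\frac{3696882}{191509211} \approx 0.019304$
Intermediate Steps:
$B{\left(A \right)} = \left(-16 + A\right) \left(55 + A\right)$
$y = \frac{30259}{6141}$ ($y = 4 + \frac{8905 + \left(-880 + 160^{2} + 39 \cdot 160\right)}{16349 + 26638} = 4 + \frac{8905 + \left(-880 + 25600 + 6240\right)}{42987} = 4 + \left(8905 + 30960\right) \frac{1}{42987} = 4 + 39865 \cdot \frac{1}{42987} = 4 + \frac{5695}{6141} = \frac{30259}{6141} \approx 4.9274$)
$\frac{\left(-1\right) \left(-7\right) 30 \left(-43\right) \frac{1}{-94935}}{y} = \frac{\left(-1\right) \left(-7\right) 30 \left(-43\right) \frac{1}{-94935}}{\frac{30259}{6141}} = 7 \cdot 30 \left(-43\right) \left(- \frac{1}{94935}\right) \frac{6141}{30259} = 210 \left(-43\right) \left(- \frac{1}{94935}\right) \frac{6141}{30259} = \left(-9030\right) \left(- \frac{1}{94935}\right) \frac{6141}{30259} = \frac{602}{6329} \cdot \frac{6141}{30259} = \frac{3696882}{191509211}$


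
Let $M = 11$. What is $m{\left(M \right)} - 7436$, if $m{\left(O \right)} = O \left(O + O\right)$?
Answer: $-7194$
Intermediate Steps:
$m{\left(O \right)} = 2 O^{2}$ ($m{\left(O \right)} = O 2 O = 2 O^{2}$)
$m{\left(M \right)} - 7436 = 2 \cdot 11^{2} - 7436 = 2 \cdot 121 - 7436 = 242 - 7436 = -7194$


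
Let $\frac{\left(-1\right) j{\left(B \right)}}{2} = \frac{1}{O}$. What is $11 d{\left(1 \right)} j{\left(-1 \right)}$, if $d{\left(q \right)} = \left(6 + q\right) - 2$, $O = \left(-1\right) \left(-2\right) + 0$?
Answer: $-55$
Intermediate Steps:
$O = 2$ ($O = 2 + 0 = 2$)
$d{\left(q \right)} = 4 + q$
$j{\left(B \right)} = -1$ ($j{\left(B \right)} = - \frac{2}{2} = \left(-2\right) \frac{1}{2} = -1$)
$11 d{\left(1 \right)} j{\left(-1 \right)} = 11 \left(4 + 1\right) \left(-1\right) = 11 \cdot 5 \left(-1\right) = 55 \left(-1\right) = -55$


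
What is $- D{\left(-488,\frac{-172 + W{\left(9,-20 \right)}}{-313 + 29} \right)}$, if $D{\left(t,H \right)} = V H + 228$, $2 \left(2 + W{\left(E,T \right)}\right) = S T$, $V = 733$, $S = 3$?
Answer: $- \frac{53571}{71} \approx -754.52$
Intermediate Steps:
$W{\left(E,T \right)} = -2 + \frac{3 T}{2}$
$D{\left(t,H \right)} = 228 + 733 H$ ($D{\left(t,H \right)} = 733 H + 228 = 228 + 733 H$)
$- D{\left(-488,\frac{-172 + W{\left(9,-20 \right)}}{-313 + 29} \right)} = - (228 + 733 \frac{-172 + \left(-2 + \frac{3}{2} \left(-20\right)\right)}{-313 + 29}) = - (228 + 733 \frac{-172 - 32}{-284}) = - (228 + 733 \left(-172 - 32\right) \left(- \frac{1}{284}\right)) = - (228 + 733 \left(\left(-204\right) \left(- \frac{1}{284}\right)\right)) = - (228 + 733 \cdot \frac{51}{71}) = - (228 + \frac{37383}{71}) = \left(-1\right) \frac{53571}{71} = - \frac{53571}{71}$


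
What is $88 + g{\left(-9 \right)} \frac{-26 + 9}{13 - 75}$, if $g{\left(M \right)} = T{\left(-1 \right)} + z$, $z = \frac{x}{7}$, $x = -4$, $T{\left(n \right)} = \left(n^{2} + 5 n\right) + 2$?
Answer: $\frac{18943}{217} \approx 87.295$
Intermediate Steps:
$T{\left(n \right)} = 2 + n^{2} + 5 n$
$z = - \frac{4}{7} \approx -0.57143$
$g{\left(M \right)} = - \frac{18}{7}$ ($g{\left(M \right)} = \left(2 + \left(-1\right)^{2} + 5 \left(-1\right)\right) - \frac{4}{7} = \left(2 + 1 - 5\right) - \frac{4}{7} = -2 - \frac{4}{7} = - \frac{18}{7}$)
$88 + g{\left(-9 \right)} \frac{-26 + 9}{13 - 75} = 88 - \frac{18 \frac{-26 + 9}{13 - 75}}{7} = 88 - \frac{18 \left(- \frac{17}{-62}\right)}{7} = 88 - \frac{18 \left(\left(-17\right) \left(- \frac{1}{62}\right)\right)}{7} = 88 - \frac{153}{217} = \frac{18943}{217}$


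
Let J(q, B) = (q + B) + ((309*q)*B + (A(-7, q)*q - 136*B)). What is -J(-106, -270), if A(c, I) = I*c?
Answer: -8801272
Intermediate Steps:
J(q, B) = q - 135*B - 7*q² + 309*B*q (J(q, B) = (q + B) + ((309*q)*B + ((q*(-7))*q - 136*B)) = (B + q) + (309*B*q + ((-7*q)*q - 136*B)) = (B + q) + (309*B*q + (-7*q² - 136*B)) = (B + q) + (309*B*q + (-136*B - 7*q²)) = (B + q) + (-136*B - 7*q² + 309*B*q) = q - 135*B - 7*q² + 309*B*q)
-J(-106, -270) = -(-106 - 135*(-270) - 7*(-106)² + 309*(-270)*(-106)) = -(-106 + 36450 - 7*11236 + 8843580) = -(-106 + 36450 - 78652 + 8843580) = -1*8801272 = -8801272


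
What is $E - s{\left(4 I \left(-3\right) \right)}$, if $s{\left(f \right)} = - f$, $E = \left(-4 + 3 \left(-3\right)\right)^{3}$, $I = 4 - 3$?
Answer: $-2209$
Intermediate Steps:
$I = 1$
$E = -2197$ ($E = \left(-4 - 9\right)^{3} = \left(-13\right)^{3} = -2197$)
$E - s{\left(4 I \left(-3\right) \right)} = -2197 - - 4 \cdot 1 \left(-3\right) = -2197 - - 4 \left(-3\right) = -2197 - \left(-1\right) \left(-12\right) = -2197 - 12 = -2209$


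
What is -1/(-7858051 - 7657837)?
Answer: 1/15515888 ≈ 6.4450e-8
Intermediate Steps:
-1/(-7858051 - 7657837) = -1/(-15515888) = -1*(-1/15515888) = 1/15515888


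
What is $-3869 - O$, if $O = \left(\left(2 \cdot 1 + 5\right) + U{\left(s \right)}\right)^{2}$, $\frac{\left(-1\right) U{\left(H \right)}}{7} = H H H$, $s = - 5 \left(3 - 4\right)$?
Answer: $-757293$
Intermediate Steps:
$s = 5$ ($s = \left(-5\right) \left(-1\right) = 5$)
$U{\left(H \right)} = - 7 H^{3}$ ($U{\left(H \right)} = - 7 H H H = - 7 H^{2} H = - 7 H^{3}$)
$O = 753424$ ($O = \left(\left(2 \cdot 1 + 5\right) - 7 \cdot 5^{3}\right)^{2} = \left(\left(2 + 5\right) - 875\right)^{2} = \left(7 - 875\right)^{2} = \left(-868\right)^{2} = 753424$)
$-3869 - O = -3869 - 753424 = -757293$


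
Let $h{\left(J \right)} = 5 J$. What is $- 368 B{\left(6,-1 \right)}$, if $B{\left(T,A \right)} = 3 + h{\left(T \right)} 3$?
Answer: $-34224$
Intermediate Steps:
$B{\left(T,A \right)} = 3 + 15 T$ ($B{\left(T,A \right)} = 3 + 5 T 3 = 3 + 15 T$)
$- 368 B{\left(6,-1 \right)} = - 368 \left(3 + 15 \cdot 6\right) = - 368 \left(3 + 90\right) = \left(-368\right) 93 = -34224$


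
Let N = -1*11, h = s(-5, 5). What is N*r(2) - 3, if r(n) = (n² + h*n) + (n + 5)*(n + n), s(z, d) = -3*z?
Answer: -685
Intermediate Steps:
h = 15 (h = -3*(-5) = 15)
N = -11
r(n) = n² + 15*n + 2*n*(5 + n) (r(n) = (n² + 15*n) + (n + 5)*(n + n) = (n² + 15*n) + (5 + n)*(2*n) = (n² + 15*n) + 2*n*(5 + n) = n² + 15*n + 2*n*(5 + n))
N*r(2) - 3 = -22*(25 + 3*2) - 3 = -22*(25 + 6) - 3 = -22*31 - 3 = -11*62 - 3 = -682 - 3 = -685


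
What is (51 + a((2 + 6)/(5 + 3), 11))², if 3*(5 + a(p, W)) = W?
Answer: 22201/9 ≈ 2466.8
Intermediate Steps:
a(p, W) = -5 + W/3
(51 + a((2 + 6)/(5 + 3), 11))² = (51 + (-5 + (⅓)*11))² = (51 + (-5 + 11/3))² = (51 - 4/3)² = (149/3)² = 22201/9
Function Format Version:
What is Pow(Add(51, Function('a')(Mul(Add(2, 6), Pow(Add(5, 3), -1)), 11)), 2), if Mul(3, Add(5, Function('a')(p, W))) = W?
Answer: Rational(22201, 9) ≈ 2466.8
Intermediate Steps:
Function('a')(p, W) = Add(-5, Mul(Rational(1, 3), W))
Pow(Add(51, Function('a')(Mul(Add(2, 6), Pow(Add(5, 3), -1)), 11)), 2) = Pow(Add(51, Add(-5, Mul(Rational(1, 3), 11))), 2) = Pow(Add(51, Add(-5, Rational(11, 3))), 2) = Pow(Add(51, Rational(-4, 3)), 2) = Pow(Rational(149, 3), 2) = Rational(22201, 9)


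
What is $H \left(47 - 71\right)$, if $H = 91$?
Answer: $-2184$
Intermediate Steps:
$H \left(47 - 71\right) = 91 \left(47 - 71\right) = 91 \left(-24\right) = -2184$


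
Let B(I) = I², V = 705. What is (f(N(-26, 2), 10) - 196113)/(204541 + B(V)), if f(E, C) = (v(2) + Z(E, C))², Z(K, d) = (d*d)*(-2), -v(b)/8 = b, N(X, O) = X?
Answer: -149457/701566 ≈ -0.21303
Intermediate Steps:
v(b) = -8*b
Z(K, d) = -2*d² (Z(K, d) = d²*(-2) = -2*d²)
f(E, C) = (-16 - 2*C²)² (f(E, C) = (-8*2 - 2*C²)² = (-16 - 2*C²)²)
(f(N(-26, 2), 10) - 196113)/(204541 + B(V)) = (4*(8 + 10²)² - 196113)/(204541 + 705²) = (4*(8 + 100)² - 196113)/(204541 + 497025) = (4*108² - 196113)/701566 = (4*11664 - 196113)*(1/701566) = (46656 - 196113)*(1/701566) = -149457*1/701566 = -149457/701566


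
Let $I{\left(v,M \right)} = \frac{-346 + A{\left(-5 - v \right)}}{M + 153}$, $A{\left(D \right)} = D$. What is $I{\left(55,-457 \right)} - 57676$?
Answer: $- \frac{8766549}{152} \approx -57675.0$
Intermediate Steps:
$I{\left(v,M \right)} = \frac{-351 - v}{153 + M}$ ($I{\left(v,M \right)} = \frac{-346 - \left(5 + v\right)}{M + 153} = \frac{-351 - v}{153 + M}$)
$I{\left(55,-457 \right)} - 57676 = \frac{-351 - 55}{153 - 457} - 57676 = \frac{-351 - 55}{-304} - 57676 = \left(- \frac{1}{304}\right) \left(-406\right) - 57676 = \frac{203}{152} - 57676 = - \frac{8766549}{152}$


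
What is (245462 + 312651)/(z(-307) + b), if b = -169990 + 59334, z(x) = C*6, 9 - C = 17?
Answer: -558113/110704 ≈ -5.0415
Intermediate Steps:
C = -8 (C = 9 - 1*17 = 9 - 17 = -8)
z(x) = -48 (z(x) = -8*6 = -48)
b = -110656
(245462 + 312651)/(z(-307) + b) = (245462 + 312651)/(-48 - 110656) = 558113/(-110704) = 558113*(-1/110704) = -558113/110704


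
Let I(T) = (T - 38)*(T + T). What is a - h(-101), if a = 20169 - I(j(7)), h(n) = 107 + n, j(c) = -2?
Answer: 20003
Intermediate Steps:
I(T) = 2*T*(-38 + T) (I(T) = (-38 + T)*(2*T) = 2*T*(-38 + T))
a = 20009 (a = 20169 - 2*(-2)*(-38 - 2) = 20169 - 2*(-2)*(-40) = 20169 - 1*160 = 20169 - 160 = 20009)
a - h(-101) = 20009 - (107 - 101) = 20009 - 1*6 = 20009 - 6 = 20003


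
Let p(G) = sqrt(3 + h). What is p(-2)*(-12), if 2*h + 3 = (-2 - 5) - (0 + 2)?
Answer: -12*I*sqrt(3) ≈ -20.785*I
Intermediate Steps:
h = -6 (h = -3/2 + ((-2 - 5) - (0 + 2))/2 = -3/2 + (-7 - 1*2)/2 = -3/2 + (-7 - 2)/2 = -3/2 + (1/2)*(-9) = -3/2 - 9/2 = -6)
p(G) = I*sqrt(3) (p(G) = sqrt(3 - 6) = sqrt(-3) = I*sqrt(3))
p(-2)*(-12) = (I*sqrt(3))*(-12) = -12*I*sqrt(3)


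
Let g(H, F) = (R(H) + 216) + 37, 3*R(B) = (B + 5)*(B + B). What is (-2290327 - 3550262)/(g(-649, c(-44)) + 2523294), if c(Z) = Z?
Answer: -17521767/8406553 ≈ -2.0843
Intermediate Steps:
R(B) = 2*B*(5 + B)/3 (R(B) = ((B + 5)*(B + B))/3 = ((5 + B)*(2*B))/3 = (2*B*(5 + B))/3 = 2*B*(5 + B)/3)
g(H, F) = 253 + 2*H*(5 + H)/3 (g(H, F) = (2*H*(5 + H)/3 + 216) + 37 = (216 + 2*H*(5 + H)/3) + 37 = 253 + 2*H*(5 + H)/3)
(-2290327 - 3550262)/(g(-649, c(-44)) + 2523294) = (-2290327 - 3550262)/((253 + (⅔)*(-649)*(5 - 649)) + 2523294) = -5840589/((253 + (⅔)*(-649)*(-644)) + 2523294) = -5840589/((253 + 835912/3) + 2523294) = -5840589/(836671/3 + 2523294) = -5840589/8406553/3 = -5840589*3/8406553 = -17521767/8406553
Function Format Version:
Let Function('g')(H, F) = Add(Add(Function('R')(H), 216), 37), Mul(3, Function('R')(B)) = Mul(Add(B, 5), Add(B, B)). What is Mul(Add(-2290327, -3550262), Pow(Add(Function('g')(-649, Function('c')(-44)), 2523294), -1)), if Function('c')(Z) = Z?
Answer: Rational(-17521767, 8406553) ≈ -2.0843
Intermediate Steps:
Function('R')(B) = Mul(Rational(2, 3), B, Add(5, B)) (Function('R')(B) = Mul(Rational(1, 3), Mul(Add(B, 5), Add(B, B))) = Mul(Rational(1, 3), Mul(Add(5, B), Mul(2, B))) = Mul(Rational(1, 3), Mul(2, B, Add(5, B))) = Mul(Rational(2, 3), B, Add(5, B)))
Function('g')(H, F) = Add(253, Mul(Rational(2, 3), H, Add(5, H))) (Function('g')(H, F) = Add(Add(Mul(Rational(2, 3), H, Add(5, H)), 216), 37) = Add(Add(216, Mul(Rational(2, 3), H, Add(5, H))), 37) = Add(253, Mul(Rational(2, 3), H, Add(5, H))))
Mul(Add(-2290327, -3550262), Pow(Add(Function('g')(-649, Function('c')(-44)), 2523294), -1)) = Mul(Add(-2290327, -3550262), Pow(Add(Add(253, Mul(Rational(2, 3), -649, Add(5, -649))), 2523294), -1)) = Mul(-5840589, Pow(Add(Add(253, Mul(Rational(2, 3), -649, -644)), 2523294), -1)) = Mul(-5840589, Pow(Add(Add(253, Rational(835912, 3)), 2523294), -1)) = Mul(-5840589, Pow(Add(Rational(836671, 3), 2523294), -1)) = Mul(-5840589, Pow(Rational(8406553, 3), -1)) = Mul(-5840589, Rational(3, 8406553)) = Rational(-17521767, 8406553)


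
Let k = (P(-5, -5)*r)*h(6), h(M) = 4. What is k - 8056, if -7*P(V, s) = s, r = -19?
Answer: -56772/7 ≈ -8110.3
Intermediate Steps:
P(V, s) = -s/7
k = -380/7 (k = (-1/7*(-5)*(-19))*4 = ((5/7)*(-19))*4 = -95/7*4 = -380/7 ≈ -54.286)
k - 8056 = -380/7 - 8056 = -56772/7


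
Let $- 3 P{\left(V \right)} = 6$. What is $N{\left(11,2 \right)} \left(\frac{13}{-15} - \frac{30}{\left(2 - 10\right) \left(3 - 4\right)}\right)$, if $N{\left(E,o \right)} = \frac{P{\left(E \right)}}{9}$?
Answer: $\frac{277}{270} \approx 1.0259$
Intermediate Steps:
$P{\left(V \right)} = -2$ ($P{\left(V \right)} = \left(- \frac{1}{3}\right) 6 = -2$)
$N{\left(E,o \right)} = - \frac{2}{9}$
$N{\left(11,2 \right)} \left(\frac{13}{-15} - \frac{30}{\left(2 - 10\right) \left(3 - 4\right)}\right) = - \frac{2 \left(\frac{13}{-15} - \frac{30}{\left(2 - 10\right) \left(3 - 4\right)}\right)}{9} = - \frac{2 \left(13 \left(- \frac{1}{15}\right) - \frac{30}{\left(-8\right) \left(-1\right)}\right)}{9} = - \frac{2 \left(- \frac{13}{15} - \frac{30}{8}\right)}{9} = - \frac{2 \left(- \frac{13}{15} - \frac{15}{4}\right)}{9} = \left(- \frac{2}{9}\right) \left(- \frac{277}{60}\right) = \frac{277}{270}$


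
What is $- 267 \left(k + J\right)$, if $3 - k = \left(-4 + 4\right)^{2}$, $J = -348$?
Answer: $92115$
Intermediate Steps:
$k = 3$ ($k = 3 - \left(-4 + 4\right)^{2} = 3 - 0^{2} = 3 - 0 = 3 + 0 = 3$)
$- 267 \left(k + J\right) = - 267 \left(3 - 348\right) = \left(-267\right) \left(-345\right) = 92115$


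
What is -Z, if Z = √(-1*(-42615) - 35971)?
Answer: -2*√1661 ≈ -81.511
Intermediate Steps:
Z = 2*√1661 (Z = √(42615 - 35971) = √6644 = 2*√1661 ≈ 81.511)
-Z = -2*√1661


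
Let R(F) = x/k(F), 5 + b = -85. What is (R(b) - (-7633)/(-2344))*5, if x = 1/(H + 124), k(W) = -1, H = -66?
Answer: -1112645/67976 ≈ -16.368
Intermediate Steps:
b = -90 (b = -5 - 85 = -90)
x = 1/58 (x = 1/(-66 + 124) = 1/58 ≈ 0.017241)
R(F) = -1/58 (R(F) = (1/58)/(-1) = (1/58)*(-1) = -1/58)
(R(b) - (-7633)/(-2344))*5 = (-1/58 - (-7633)/(-2344))*5 = (-1/58 - (-7633)*(-1)/2344)*5 = (-1/58 - 1*7633/2344)*5 = (-1/58 - 7633/2344)*5 = -222529/67976*5 = -1112645/67976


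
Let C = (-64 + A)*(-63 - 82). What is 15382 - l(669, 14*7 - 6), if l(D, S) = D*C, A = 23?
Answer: -3961823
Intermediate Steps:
C = 5945 (C = (-64 + 23)*(-63 - 82) = -41*(-145) = 5945)
l(D, S) = 5945*D (l(D, S) = D*5945 = 5945*D)
15382 - l(669, 14*7 - 6) = 15382 - 5945*669 = 15382 - 1*3977205 = 15382 - 3977205 = -3961823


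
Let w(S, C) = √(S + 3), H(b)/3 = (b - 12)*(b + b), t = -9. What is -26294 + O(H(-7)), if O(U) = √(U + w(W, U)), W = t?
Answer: -26294 + √(798 + I*√6) ≈ -26266.0 + 0.043355*I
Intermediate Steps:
W = -9
H(b) = 6*b*(-12 + b) (H(b) = 3*((b - 12)*(b + b)) = 3*((-12 + b)*(2*b)) = 3*(2*b*(-12 + b)) = 6*b*(-12 + b))
w(S, C) = √(3 + S)
O(U) = √(U + I*√6) (O(U) = √(U + √(3 - 9)) = √(U + √(-6)) = √(U + I*√6))
-26294 + O(H(-7)) = -26294 + √(6*(-7)*(-12 - 7) + I*√6) = -26294 + √(6*(-7)*(-19) + I*√6) = -26294 + √(798 + I*√6)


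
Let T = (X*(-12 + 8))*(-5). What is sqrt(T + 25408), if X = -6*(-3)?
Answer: 2*sqrt(6442) ≈ 160.52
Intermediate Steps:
X = 18
T = 360 (T = (18*(-12 + 8))*(-5) = (18*(-4))*(-5) = -72*(-5) = 360)
sqrt(T + 25408) = sqrt(360 + 25408) = sqrt(25768) = 2*sqrt(6442)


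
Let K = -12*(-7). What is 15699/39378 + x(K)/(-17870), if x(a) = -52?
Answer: 47098131/117280810 ≈ 0.40158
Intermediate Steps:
K = 84
15699/39378 + x(K)/(-17870) = 15699/39378 - 52/(-17870) = 15699*(1/39378) - 52*(-1/17870) = 5233/13126 + 26/8935 = 47098131/117280810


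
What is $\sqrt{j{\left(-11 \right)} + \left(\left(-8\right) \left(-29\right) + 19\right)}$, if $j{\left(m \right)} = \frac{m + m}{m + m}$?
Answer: $6 \sqrt{7} \approx 15.875$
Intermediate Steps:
$j{\left(m \right)} = 1$ ($j{\left(m \right)} = \frac{2 m}{2 m} = 2 m \frac{1}{2 m} = 1$)
$\sqrt{j{\left(-11 \right)} + \left(\left(-8\right) \left(-29\right) + 19\right)} = \sqrt{1 + \left(\left(-8\right) \left(-29\right) + 19\right)} = \sqrt{1 + \left(232 + 19\right)} = \sqrt{1 + 251} = \sqrt{252} = 6 \sqrt{7}$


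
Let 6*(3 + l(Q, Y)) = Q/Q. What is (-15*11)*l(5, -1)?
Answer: 935/2 ≈ 467.50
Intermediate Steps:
l(Q, Y) = -17/6 (l(Q, Y) = -3 + (Q/Q)/6 = -3 + (⅙)*1 = -3 + ⅙ = -17/6)
(-15*11)*l(5, -1) = -15*11*(-17/6) = -165*(-17/6) = 935/2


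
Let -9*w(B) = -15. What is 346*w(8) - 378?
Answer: 596/3 ≈ 198.67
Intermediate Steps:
w(B) = 5/3 (w(B) = -1/9*(-15) = 5/3)
346*w(8) - 378 = 346*(5/3) - 378 = 1730/3 - 378 = 596/3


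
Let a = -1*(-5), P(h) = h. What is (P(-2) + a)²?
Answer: 9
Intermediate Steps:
a = 5
(P(-2) + a)² = (-2 + 5)² = 3² = 9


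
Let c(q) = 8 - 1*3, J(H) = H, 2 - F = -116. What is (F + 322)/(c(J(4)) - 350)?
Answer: -88/69 ≈ -1.2754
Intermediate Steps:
F = 118 (F = 2 - 1*(-116) = 2 + 116 = 118)
c(q) = 5 (c(q) = 8 - 3 = 5)
(F + 322)/(c(J(4)) - 350) = (118 + 322)/(5 - 350) = 440/(-345) = 440*(-1/345) = -88/69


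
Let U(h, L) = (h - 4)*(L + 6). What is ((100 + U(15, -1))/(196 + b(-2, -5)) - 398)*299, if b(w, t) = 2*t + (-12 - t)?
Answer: -21255013/179 ≈ -1.1874e+5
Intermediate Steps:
b(w, t) = -12 + t
U(h, L) = (-4 + h)*(6 + L)
((100 + U(15, -1))/(196 + b(-2, -5)) - 398)*299 = ((100 + (-24 - 4*(-1) + 6*15 - 1*15))/(196 + (-12 - 5)) - 398)*299 = ((100 + (-24 + 4 + 90 - 15))/(196 - 17) - 398)*299 = ((100 + 55)/179 - 398)*299 = (155*(1/179) - 398)*299 = (155/179 - 398)*299 = -71087/179*299 = -21255013/179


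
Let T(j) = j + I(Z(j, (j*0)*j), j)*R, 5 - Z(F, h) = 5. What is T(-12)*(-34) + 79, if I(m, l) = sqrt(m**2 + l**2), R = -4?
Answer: 2119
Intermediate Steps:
Z(F, h) = 0 (Z(F, h) = 5 - 1*5 = 5 - 5 = 0)
I(m, l) = sqrt(l**2 + m**2)
T(j) = j - 4*sqrt(j**2) (T(j) = j + sqrt(j**2 + 0**2)*(-4) = j + sqrt(j**2 + 0)*(-4) = j + sqrt(j**2)*(-4) = j - 4*sqrt(j**2))
T(-12)*(-34) + 79 = (-12 - 4*sqrt((-12)**2))*(-34) + 79 = (-12 - 4*sqrt(144))*(-34) + 79 = (-12 - 4*12)*(-34) + 79 = (-12 - 48)*(-34) + 79 = -60*(-34) + 79 = 2040 + 79 = 2119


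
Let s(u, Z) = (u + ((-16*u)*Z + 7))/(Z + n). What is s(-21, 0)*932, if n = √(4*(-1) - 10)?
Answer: 932*I*√14 ≈ 3487.2*I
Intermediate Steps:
n = I*√14 (n = √(-4 - 10) = √(-14) = I*√14 ≈ 3.7417*I)
s(u, Z) = (7 + u - 16*Z*u)/(Z + I*√14) (s(u, Z) = (u + ((-16*u)*Z + 7))/(Z + I*√14) = (u + (-16*Z*u + 7))/(Z + I*√14) = (u + (7 - 16*Z*u))/(Z + I*√14) = (7 + u - 16*Z*u)/(Z + I*√14))
s(-21, 0)*932 = ((7 - 21 - 16*0*(-21))/(0 + I*√14))*932 = ((7 - 21 + 0)/((I*√14)))*932 = (-I*√14/14*(-14))*932 = (I*√14)*932 = 932*I*√14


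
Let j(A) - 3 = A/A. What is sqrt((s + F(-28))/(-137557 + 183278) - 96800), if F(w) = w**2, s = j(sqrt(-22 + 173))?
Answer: 6*I*sqrt(5620878793907)/45721 ≈ 311.13*I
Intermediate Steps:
j(A) = 4 (j(A) = 3 + A/A = 3 + 1 = 4)
s = 4
sqrt((s + F(-28))/(-137557 + 183278) - 96800) = sqrt((4 + (-28)**2)/(-137557 + 183278) - 96800) = sqrt((4 + 784)/45721 - 96800) = sqrt(788*(1/45721) - 96800) = sqrt(788/45721 - 96800) = sqrt(-4425792012/45721) = 6*I*sqrt(5620878793907)/45721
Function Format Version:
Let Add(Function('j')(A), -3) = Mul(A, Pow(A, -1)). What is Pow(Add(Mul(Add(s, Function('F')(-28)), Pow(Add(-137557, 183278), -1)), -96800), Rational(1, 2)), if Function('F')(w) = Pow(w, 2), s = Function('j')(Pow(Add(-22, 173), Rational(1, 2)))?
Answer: Mul(Rational(6, 45721), I, Pow(5620878793907, Rational(1, 2))) ≈ Mul(311.13, I)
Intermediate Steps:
Function('j')(A) = 4 (Function('j')(A) = Add(3, Mul(A, Pow(A, -1))) = Add(3, 1) = 4)
s = 4
Pow(Add(Mul(Add(s, Function('F')(-28)), Pow(Add(-137557, 183278), -1)), -96800), Rational(1, 2)) = Pow(Add(Mul(Add(4, Pow(-28, 2)), Pow(Add(-137557, 183278), -1)), -96800), Rational(1, 2)) = Pow(Add(Mul(Add(4, 784), Pow(45721, -1)), -96800), Rational(1, 2)) = Pow(Add(Mul(788, Rational(1, 45721)), -96800), Rational(1, 2)) = Pow(Add(Rational(788, 45721), -96800), Rational(1, 2)) = Pow(Rational(-4425792012, 45721), Rational(1, 2)) = Mul(Rational(6, 45721), I, Pow(5620878793907, Rational(1, 2)))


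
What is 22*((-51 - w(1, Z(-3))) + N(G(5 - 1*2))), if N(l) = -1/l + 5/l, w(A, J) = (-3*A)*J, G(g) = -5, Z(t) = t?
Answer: -6688/5 ≈ -1337.6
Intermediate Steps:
w(A, J) = -3*A*J
N(l) = 4/l
22*((-51 - w(1, Z(-3))) + N(G(5 - 1*2))) = 22*((-51 - (-3)*(-3)) + 4/(-5)) = 22*((-51 - 1*9) + 4*(-⅕)) = 22*((-51 - 9) - ⅘) = 22*(-60 - ⅘) = 22*(-304/5) = -6688/5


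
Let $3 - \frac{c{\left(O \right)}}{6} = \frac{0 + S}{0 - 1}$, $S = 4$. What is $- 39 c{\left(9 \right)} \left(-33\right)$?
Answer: $54054$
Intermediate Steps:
$c{\left(O \right)} = 42$ ($c{\left(O \right)} = 18 - 6 \frac{0 + 4}{0 - 1} = 18 - 6 \frac{4}{-1} = 18 - 6 \cdot 4 \left(-1\right) = 18 - -24 = 18 + 24 = 42$)
$- 39 c{\left(9 \right)} \left(-33\right) = \left(-39\right) 42 \left(-33\right) = \left(-1638\right) \left(-33\right) = 54054$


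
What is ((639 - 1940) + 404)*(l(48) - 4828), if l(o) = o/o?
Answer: 4329819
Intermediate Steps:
l(o) = 1
((639 - 1940) + 404)*(l(48) - 4828) = ((639 - 1940) + 404)*(1 - 4828) = (-1301 + 404)*(-4827) = -897*(-4827) = 4329819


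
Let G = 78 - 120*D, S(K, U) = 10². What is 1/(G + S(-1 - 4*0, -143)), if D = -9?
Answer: 1/1258 ≈ 0.00079491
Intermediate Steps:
S(K, U) = 100
G = 1158 (G = 78 - 120*(-9) = 78 + 1080 = 1158)
1/(G + S(-1 - 4*0, -143)) = 1/(1158 + 100) = 1/1258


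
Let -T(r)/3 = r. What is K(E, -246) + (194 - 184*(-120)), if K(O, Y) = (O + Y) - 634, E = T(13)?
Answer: 21355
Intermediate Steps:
T(r) = -3*r
E = -39 (E = -3*13 = -39)
K(O, Y) = -634 + O + Y
K(E, -246) + (194 - 184*(-120)) = (-634 - 39 - 246) + (194 - 184*(-120)) = -919 + (194 + 22080) = -919 + 22274 = 21355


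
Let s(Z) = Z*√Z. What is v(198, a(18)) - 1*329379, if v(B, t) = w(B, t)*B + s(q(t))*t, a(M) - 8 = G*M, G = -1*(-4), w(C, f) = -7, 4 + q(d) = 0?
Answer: -330765 - 640*I ≈ -3.3077e+5 - 640.0*I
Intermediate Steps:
q(d) = -4 (q(d) = -4 + 0 = -4)
s(Z) = Z^(3/2)
G = 4
a(M) = 8 + 4*M
v(B, t) = -7*B - 8*I*t (v(B, t) = -7*B + (-4)^(3/2)*t = -7*B + (-8*I)*t = -7*B - 8*I*t)
v(198, a(18)) - 1*329379 = (-7*198 - 8*I*(8 + 4*18)) - 1*329379 = (-1386 - 8*I*(8 + 72)) - 329379 = (-1386 - 8*I*80) - 329379 = (-1386 - 640*I) - 329379 = -330765 - 640*I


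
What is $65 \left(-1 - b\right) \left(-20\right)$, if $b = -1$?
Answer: $0$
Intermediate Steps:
$65 \left(-1 - b\right) \left(-20\right) = 65 \left(-1 - -1\right) \left(-20\right) = 65 \left(-1 + 1\right) \left(-20\right) = 65 \cdot 0 \left(-20\right) = 0 \left(-20\right) = 0$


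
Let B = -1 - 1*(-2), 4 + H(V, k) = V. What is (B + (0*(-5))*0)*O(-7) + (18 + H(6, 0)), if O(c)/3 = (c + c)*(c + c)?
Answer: 608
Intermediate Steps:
H(V, k) = -4 + V
B = 1 (B = -1 + 2 = 1)
O(c) = 12*c² (O(c) = 3*((c + c)*(c + c)) = 3*((2*c)*(2*c)) = 3*(4*c²) = 12*c²)
(B + (0*(-5))*0)*O(-7) + (18 + H(6, 0)) = (1 + (0*(-5))*0)*(12*(-7)²) + (18 + (-4 + 6)) = (1 + 0*0)*(12*49) + (18 + 2) = (1 + 0)*588 + 20 = 1*588 + 20 = 588 + 20 = 608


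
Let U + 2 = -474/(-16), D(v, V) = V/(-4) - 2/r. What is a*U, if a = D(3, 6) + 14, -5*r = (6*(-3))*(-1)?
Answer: 51935/144 ≈ 360.66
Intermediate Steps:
r = -18/5 (r = -6*(-3)*(-1)/5 = -(-18)*(-1)/5 = -1/5*18 = -18/5 ≈ -3.6000)
D(v, V) = 5/9 - V/4 (D(v, V) = V/(-4) - 2/(-18/5) = V*(-1/4) - 2*(-5/18) = -V/4 + 5/9 = 5/9 - V/4)
U = 221/8 (U = -2 - 474/(-16) = -2 - 474*(-1/16) = -2 + 237/8 = 221/8 ≈ 27.625)
a = 235/18 (a = (5/9 - 1/4*6) + 14 = (5/9 - 3/2) + 14 = -17/18 + 14 = 235/18 ≈ 13.056)
a*U = (235/18)*(221/8) = 51935/144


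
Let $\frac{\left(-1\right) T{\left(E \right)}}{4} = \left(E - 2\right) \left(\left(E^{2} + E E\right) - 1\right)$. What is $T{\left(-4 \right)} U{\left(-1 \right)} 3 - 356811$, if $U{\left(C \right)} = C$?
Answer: $-359043$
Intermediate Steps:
$T{\left(E \right)} = - 4 \left(-1 + 2 E^{2}\right) \left(-2 + E\right)$ ($T{\left(E \right)} = - 4 \left(E - 2\right) \left(\left(E^{2} + E E\right) - 1\right) = - 4 \left(-2 + E\right) \left(\left(E^{2} + E^{2}\right) - 1\right) = - 4 \left(-2 + E\right) \left(2 E^{2} - 1\right) = - 4 \left(-2 + E\right) \left(-1 + 2 E^{2}\right) = - 4 \left(-1 + 2 E^{2}\right) \left(-2 + E\right)$)
$T{\left(-4 \right)} U{\left(-1 \right)} 3 - 356811 = \left(-8 - 8 \left(-4\right)^{3} + 4 \left(-4\right) + 16 \left(-4\right)^{2}\right) \left(-1\right) 3 - 356811 = \left(-8 - -512 - 16 + 16 \cdot 16\right) \left(-1\right) 3 - 356811 = \left(-8 + 512 - 16 + 256\right) \left(-1\right) 3 - 356811 = 744 \left(-1\right) 3 - 356811 = \left(-744\right) 3 - 356811 = -2232 - 356811 = -359043$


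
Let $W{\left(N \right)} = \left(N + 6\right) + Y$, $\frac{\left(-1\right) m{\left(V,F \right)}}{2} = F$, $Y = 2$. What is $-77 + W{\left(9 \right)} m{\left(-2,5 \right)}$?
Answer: $-247$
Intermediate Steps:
$m{\left(V,F \right)} = - 2 F$
$W{\left(N \right)} = 8 + N$ ($W{\left(N \right)} = \left(N + 6\right) + 2 = \left(6 + N\right) + 2 = 8 + N$)
$-77 + W{\left(9 \right)} m{\left(-2,5 \right)} = -77 + \left(8 + 9\right) \left(\left(-2\right) 5\right) = -77 + 17 \left(-10\right) = -77 - 170 = -247$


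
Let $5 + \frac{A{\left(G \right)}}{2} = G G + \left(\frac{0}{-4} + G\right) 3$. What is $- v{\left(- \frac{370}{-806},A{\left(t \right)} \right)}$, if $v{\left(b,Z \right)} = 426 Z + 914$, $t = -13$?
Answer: $-107414$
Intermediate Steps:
$A{\left(G \right)} = -10 + 2 G^{2} + 6 G$ ($A{\left(G \right)} = -10 + 2 \left(G G + \left(\frac{0}{-4} + G\right) 3\right) = -10 + 2 \left(G^{2} + \left(0 \left(- \frac{1}{4}\right) + G\right) 3\right) = -10 + 2 \left(G^{2} + \left(0 + G\right) 3\right) = -10 + 2 \left(G^{2} + G 3\right) = -10 + 2 \left(G^{2} + 3 G\right) = -10 + \left(2 G^{2} + 6 G\right) = -10 + 2 G^{2} + 6 G$)
$v{\left(b,Z \right)} = 914 + 426 Z$
$- v{\left(- \frac{370}{-806},A{\left(t \right)} \right)} = - (914 + 426 \left(-10 + 2 \left(-13\right)^{2} + 6 \left(-13\right)\right)) = - (914 + 426 \left(-10 + 2 \cdot 169 - 78\right)) = - (914 + 426 \left(-10 + 338 - 78\right)) = - (914 + 426 \cdot 250) = - (914 + 106500) = \left(-1\right) 107414 = -107414$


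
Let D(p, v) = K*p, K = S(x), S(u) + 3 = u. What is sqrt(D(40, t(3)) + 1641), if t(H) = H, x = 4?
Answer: 41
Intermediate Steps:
S(u) = -3 + u
K = 1 (K = -3 + 4 = 1)
D(p, v) = p (D(p, v) = 1*p = p)
sqrt(D(40, t(3)) + 1641) = sqrt(40 + 1641) = sqrt(1681) = 41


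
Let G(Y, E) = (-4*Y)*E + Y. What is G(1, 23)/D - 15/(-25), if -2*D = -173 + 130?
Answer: -781/215 ≈ -3.6326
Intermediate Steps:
G(Y, E) = Y - 4*E*Y (G(Y, E) = -4*E*Y + Y = Y - 4*E*Y)
D = 43/2 (D = -(-173 + 130)/2 = -½*(-43) = 43/2 ≈ 21.500)
G(1, 23)/D - 15/(-25) = (1*(1 - 4*23))/(43/2) - 15/(-25) = (1*(1 - 92))*(2/43) - 15*(-1/25) = (1*(-91))*(2/43) + ⅗ = -91*2/43 + ⅗ = -182/43 + ⅗ = -781/215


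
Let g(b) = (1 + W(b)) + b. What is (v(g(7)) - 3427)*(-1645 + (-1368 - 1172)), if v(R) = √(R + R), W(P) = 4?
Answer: 14341995 - 8370*√6 ≈ 1.4321e+7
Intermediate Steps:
g(b) = 5 + b (g(b) = (1 + 4) + b = 5 + b)
v(R) = √2*√R (v(R) = √(2*R) = √2*√R)
(v(g(7)) - 3427)*(-1645 + (-1368 - 1172)) = (√2*√(5 + 7) - 3427)*(-1645 + (-1368 - 1172)) = (√2*√12 - 3427)*(-1645 - 2540) = (√2*(2*√3) - 3427)*(-4185) = (2*√6 - 3427)*(-4185) = (-3427 + 2*√6)*(-4185) = 14341995 - 8370*√6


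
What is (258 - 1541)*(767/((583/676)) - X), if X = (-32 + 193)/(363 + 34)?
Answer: -263973992463/231451 ≈ -1.1405e+6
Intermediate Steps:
X = 161/397 ≈ 0.40554
(258 - 1541)*(767/((583/676)) - X) = (258 - 1541)*(767/((583/676)) - 1*161/397) = -1283*(767/((583*(1/676))) - 161/397) = -1283*(767/(583/676) - 161/397) = -1283*(767*(676/583) - 161/397) = -1283*(518492/583 - 161/397) = -1283*205747461/231451 = -263973992463/231451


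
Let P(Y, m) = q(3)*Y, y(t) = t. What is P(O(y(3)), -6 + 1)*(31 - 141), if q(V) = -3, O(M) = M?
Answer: 990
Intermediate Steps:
P(Y, m) = -3*Y
P(O(y(3)), -6 + 1)*(31 - 141) = (-3*3)*(31 - 141) = -9*(-110) = 990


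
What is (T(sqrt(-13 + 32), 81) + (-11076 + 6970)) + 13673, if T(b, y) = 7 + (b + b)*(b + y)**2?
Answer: 15730 + 13160*sqrt(19) ≈ 73093.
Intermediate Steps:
T(b, y) = 7 + 2*b*(b + y)**2 (T(b, y) = 7 + (2*b)*(b + y)**2 = 7 + 2*b*(b + y)**2)
(T(sqrt(-13 + 32), 81) + (-11076 + 6970)) + 13673 = ((7 + 2*sqrt(-13 + 32)*(sqrt(-13 + 32) + 81)**2) + (-11076 + 6970)) + 13673 = ((7 + 2*sqrt(19)*(sqrt(19) + 81)**2) - 4106) + 13673 = ((7 + 2*sqrt(19)*(81 + sqrt(19))**2) - 4106) + 13673 = (-4099 + 2*sqrt(19)*(81 + sqrt(19))**2) + 13673 = 9574 + 2*sqrt(19)*(81 + sqrt(19))**2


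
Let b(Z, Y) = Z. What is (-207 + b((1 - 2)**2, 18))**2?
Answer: 42436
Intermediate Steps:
(-207 + b((1 - 2)**2, 18))**2 = (-207 + (1 - 2)**2)**2 = (-207 + (-1)**2)**2 = (-207 + 1)**2 = (-206)**2 = 42436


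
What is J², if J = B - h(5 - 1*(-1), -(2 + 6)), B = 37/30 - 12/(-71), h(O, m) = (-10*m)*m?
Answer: 1866466918969/4536900 ≈ 4.1140e+5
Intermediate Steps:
h(O, m) = -10*m²
B = 2987/2130 (B = 37*(1/30) - 12*(-1/71) = 37/30 + 12/71 = 2987/2130 ≈ 1.4023)
J = 1366187/2130 (J = 2987/2130 - (-10)*(-(2 + 6))² = 2987/2130 - (-10)*(-1*8)² = 2987/2130 - (-10)*(-8)² = 2987/2130 - (-10)*64 = 2987/2130 - 1*(-640) = 2987/2130 + 640 = 1366187/2130 ≈ 641.40)
J² = (1366187/2130)² = 1866466918969/4536900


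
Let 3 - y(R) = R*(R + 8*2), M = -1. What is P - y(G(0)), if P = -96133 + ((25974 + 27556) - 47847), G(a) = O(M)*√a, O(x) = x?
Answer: -90453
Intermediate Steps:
G(a) = -√a
P = -90450 (P = -96133 + (53530 - 47847) = -96133 + 5683 = -90450)
y(R) = 3 - R*(16 + R) (y(R) = 3 - R*(R + 8*2) = 3 - R*(R + 16) = 3 - R*(16 + R))
P - y(G(0)) = -90450 - (3 - (-√0)² - (-16)*√0) = -90450 - (3 - (-1*0)² - (-16)*0) = -90450 - (3 - 1*0² - 16*0) = -90450 - (3 - 1*0 + 0) = -90450 - (3 + 0 + 0) = -90450 - 1*3 = -90450 - 3 = -90453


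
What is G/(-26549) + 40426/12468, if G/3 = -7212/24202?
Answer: 6493886812049/2002793745066 ≈ 3.2424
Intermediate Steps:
G = -10818/12101 (G = 3*(-7212/24202) = 3*(-7212*1/24202) = 3*(-3606/12101) = -10818/12101 ≈ -0.89398)
G/(-26549) + 40426/12468 = -10818/12101/(-26549) + 40426/12468 = -10818/12101*(-1/26549) + 40426*(1/12468) = 10818/321269449 + 20213/6234 = 6493886812049/2002793745066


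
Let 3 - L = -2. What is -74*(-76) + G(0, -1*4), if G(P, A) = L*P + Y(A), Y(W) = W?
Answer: 5620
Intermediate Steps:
L = 5 (L = 3 - 1*(-2) = 3 + 2 = 5)
G(P, A) = A + 5*P (G(P, A) = 5*P + A = A + 5*P)
-74*(-76) + G(0, -1*4) = -74*(-76) + (-1*4 + 5*0) = 5624 + (-4 + 0) = 5624 - 4 = 5620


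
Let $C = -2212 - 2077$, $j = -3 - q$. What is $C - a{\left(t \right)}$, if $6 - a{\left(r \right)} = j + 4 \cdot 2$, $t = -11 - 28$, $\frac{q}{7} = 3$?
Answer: $-4311$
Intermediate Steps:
$q = 21$ ($q = 7 \cdot 3 = 21$)
$j = -24$ ($j = -3 - 21 = -24$)
$t = -39$
$C = -4289$ ($C = -2212 - 2077 = -4289$)
$a{\left(r \right)} = 22$ ($a{\left(r \right)} = 6 - \left(-24 + 4 \cdot 2\right) = 6 - \left(-24 + 8\right) = 6 - -16 = 6 + 16 = 22$)
$C - a{\left(t \right)} = -4289 - 22 = -4311$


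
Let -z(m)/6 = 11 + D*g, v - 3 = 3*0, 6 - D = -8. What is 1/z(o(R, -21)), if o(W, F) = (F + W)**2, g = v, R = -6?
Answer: -1/318 ≈ -0.0031447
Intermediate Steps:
D = 14 (D = 6 - 1*(-8) = 6 + 8 = 14)
v = 3 (v = 3 + 3*0 = 3 + 0 = 3)
g = 3
z(m) = -318 (z(m) = -6*(11 + 14*3) = -6*(11 + 42) = -6*53 = -318)
1/z(o(R, -21)) = 1/(-318) = -1/318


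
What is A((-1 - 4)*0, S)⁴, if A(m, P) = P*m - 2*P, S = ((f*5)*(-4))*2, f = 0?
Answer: 0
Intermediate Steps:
S = 0 (S = ((0*5)*(-4))*2 = (0*(-4))*2 = 0*2 = 0)
A(m, P) = -2*P + P*m
A((-1 - 4)*0, S)⁴ = (0*(-2 + (-1 - 4)*0))⁴ = (0*(-2 - 5*0))⁴ = (0*(-2 + 0))⁴ = (0*(-2))⁴ = 0⁴ = 0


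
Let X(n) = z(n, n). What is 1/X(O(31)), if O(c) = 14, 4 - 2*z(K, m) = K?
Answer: -1/5 ≈ -0.20000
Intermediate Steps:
z(K, m) = 2 - K/2
X(n) = 2 - n/2
1/X(O(31)) = 1/(2 - 1/2*14) = 1/(2 - 7) = 1/(-5) = -1/5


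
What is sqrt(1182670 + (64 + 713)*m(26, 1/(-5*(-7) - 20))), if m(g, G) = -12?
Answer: sqrt(1173346) ≈ 1083.2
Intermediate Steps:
sqrt(1182670 + (64 + 713)*m(26, 1/(-5*(-7) - 20))) = sqrt(1182670 + (64 + 713)*(-12)) = sqrt(1182670 + 777*(-12)) = sqrt(1182670 - 9324) = sqrt(1173346)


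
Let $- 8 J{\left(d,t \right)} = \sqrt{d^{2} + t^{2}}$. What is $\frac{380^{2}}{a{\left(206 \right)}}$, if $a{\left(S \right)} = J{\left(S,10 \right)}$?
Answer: $- \frac{288800 \sqrt{10634}}{5317} \approx -5601.2$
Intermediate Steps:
$J{\left(d,t \right)} = - \frac{\sqrt{d^{2} + t^{2}}}{8}$
$a{\left(S \right)} = - \frac{\sqrt{100 + S^{2}}}{8}$ ($a{\left(S \right)} = - \frac{\sqrt{S^{2} + 10^{2}}}{8} = - \frac{\sqrt{S^{2} + 100}}{8} = - \frac{\sqrt{100 + S^{2}}}{8}$)
$\frac{380^{2}}{a{\left(206 \right)}} = \frac{380^{2}}{\left(- \frac{1}{8}\right) \sqrt{100 + 206^{2}}} = \frac{144400}{\left(- \frac{1}{8}\right) \sqrt{100 + 42436}} = \frac{144400}{\left(- \frac{1}{8}\right) \sqrt{42536}} = \frac{144400}{\left(- \frac{1}{8}\right) 2 \sqrt{10634}} = \frac{144400}{\left(- \frac{1}{4}\right) \sqrt{10634}} = 144400 \left(- \frac{2 \sqrt{10634}}{5317}\right) = - \frac{288800 \sqrt{10634}}{5317}$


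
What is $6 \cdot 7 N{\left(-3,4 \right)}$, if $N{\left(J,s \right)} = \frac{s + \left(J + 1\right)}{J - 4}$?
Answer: $-12$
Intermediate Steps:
$N{\left(J,s \right)} = \frac{1 + J + s}{-4 + J}$ ($N{\left(J,s \right)} = \frac{s + \left(1 + J\right)}{-4 + J} = \frac{1 + J + s}{-4 + J}$)
$6 \cdot 7 N{\left(-3,4 \right)} = 6 \cdot 7 \frac{1 - 3 + 4}{-4 - 3} = 42 \frac{1}{-7} \cdot 2 = 42 \left(\left(- \frac{1}{7}\right) 2\right) = 42 \left(- \frac{2}{7}\right) = -12$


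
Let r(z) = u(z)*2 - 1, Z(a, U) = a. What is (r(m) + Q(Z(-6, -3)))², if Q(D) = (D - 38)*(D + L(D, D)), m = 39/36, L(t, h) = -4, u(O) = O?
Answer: 7006609/36 ≈ 1.9463e+5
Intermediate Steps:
m = 13/12 (m = 39*(1/36) = 13/12 ≈ 1.0833)
r(z) = -1 + 2*z (r(z) = z*2 - 1 = 2*z - 1 = -1 + 2*z)
Q(D) = (-38 + D)*(-4 + D) (Q(D) = (D - 38)*(D - 4) = (-38 + D)*(-4 + D))
(r(m) + Q(Z(-6, -3)))² = ((-1 + 2*(13/12)) + (152 + (-6)² - 42*(-6)))² = ((-1 + 13/6) + (152 + 36 + 252))² = (7/6 + 440)² = (2647/6)² = 7006609/36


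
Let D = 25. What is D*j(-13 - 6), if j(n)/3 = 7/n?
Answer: -525/19 ≈ -27.632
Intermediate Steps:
j(n) = 21/n (j(n) = 3*(7/n) = 21/n)
D*j(-13 - 6) = 25*(21/(-13 - 6)) = 25*(21/(-19)) = 25*(21*(-1/19)) = 25*(-21/19) = -525/19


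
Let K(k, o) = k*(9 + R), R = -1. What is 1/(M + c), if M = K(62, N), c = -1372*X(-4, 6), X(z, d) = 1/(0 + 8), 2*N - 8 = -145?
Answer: 2/649 ≈ 0.0030817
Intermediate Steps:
N = -137/2 (N = 4 + (1/2)*(-145) = 4 - 145/2 = -137/2 ≈ -68.500)
X(z, d) = 1/8
K(k, o) = 8*k (K(k, o) = k*(9 - 1) = k*8 = 8*k)
c = -343/2 (c = -1372*1/8 = -343/2 ≈ -171.50)
M = 496 (M = 8*62 = 496)
1/(M + c) = 1/(496 - 343/2) = 1/(649/2) = 2/649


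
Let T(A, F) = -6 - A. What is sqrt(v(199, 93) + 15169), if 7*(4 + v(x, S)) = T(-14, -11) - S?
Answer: sqrt(742490)/7 ≈ 123.10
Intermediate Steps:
v(x, S) = -20/7 - S/7 (v(x, S) = -4 + ((-6 - 1*(-14)) - S)/7 = -4 + ((-6 + 14) - S)/7 = -4 + (8 - S)/7 = -4 + (8/7 - S/7) = -20/7 - S/7)
sqrt(v(199, 93) + 15169) = sqrt((-20/7 - 1/7*93) + 15169) = sqrt((-20/7 - 93/7) + 15169) = sqrt(-113/7 + 15169) = sqrt(106070/7) = sqrt(742490)/7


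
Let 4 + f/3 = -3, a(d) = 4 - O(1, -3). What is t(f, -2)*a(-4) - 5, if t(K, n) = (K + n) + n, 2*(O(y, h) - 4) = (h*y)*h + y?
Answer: 120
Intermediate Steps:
O(y, h) = 4 + y/2 + y*h**2/2 (O(y, h) = 4 + ((h*y)*h + y)/2 = 4 + (y*h**2 + y)/2 = 4 + (y + y*h**2)/2 = 4 + (y/2 + y*h**2/2) = 4 + y/2 + y*h**2/2)
a(d) = -5 (a(d) = 4 - (4 + (1/2)*1 + (1/2)*1*(-3)**2) = 4 - (4 + 1/2 + (1/2)*1*9) = 4 - (4 + 1/2 + 9/2) = 4 - 1*9 = 4 - 9 = -5)
f = -21 (f = -12 + 3*(-3) = -12 - 9 = -21)
t(K, n) = K + 2*n
t(f, -2)*a(-4) - 5 = (-21 + 2*(-2))*(-5) - 5 = (-21 - 4)*(-5) - 5 = -25*(-5) - 5 = 125 - 5 = 120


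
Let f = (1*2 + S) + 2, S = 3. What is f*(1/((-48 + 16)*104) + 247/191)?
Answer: 5752775/635648 ≈ 9.0502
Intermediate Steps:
f = 7 (f = (1*2 + 3) + 2 = (2 + 3) + 2 = 5 + 2 = 7)
f*(1/((-48 + 16)*104) + 247/191) = 7*(1/((-48 + 16)*104) + 247/191) = 7*((1/104)/(-32) + 247*(1/191)) = 7*(-1/32*1/104 + 247/191) = 7*(-1/3328 + 247/191) = 7*(821825/635648) = 5752775/635648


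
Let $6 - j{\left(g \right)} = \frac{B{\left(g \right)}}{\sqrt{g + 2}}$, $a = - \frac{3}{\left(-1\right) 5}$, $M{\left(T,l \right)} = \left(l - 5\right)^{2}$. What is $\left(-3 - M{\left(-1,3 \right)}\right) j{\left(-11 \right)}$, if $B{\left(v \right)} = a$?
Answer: $-42 - \frac{7 i}{5} \approx -42.0 - 1.4 i$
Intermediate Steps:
$M{\left(T,l \right)} = \left(-5 + l\right)^{2}$
$a = \frac{3}{5}$ ($a = - \frac{3}{-5} = \left(-3\right) \left(- \frac{1}{5}\right) = \frac{3}{5} \approx 0.6$)
$B{\left(v \right)} = \frac{3}{5}$
$j{\left(g \right)} = 6 - \frac{3}{5 \sqrt{2 + g}}$ ($j{\left(g \right)} = 6 - \frac{3}{5 \sqrt{g + 2}} = 6 - \frac{3}{5 \sqrt{2 + g}}$)
$\left(-3 - M{\left(-1,3 \right)}\right) j{\left(-11 \right)} = \left(-3 - \left(-5 + 3\right)^{2}\right) \left(6 - \frac{3}{5 \sqrt{2 - 11}}\right) = \left(-3 - \left(-2\right)^{2}\right) \left(6 - \frac{3}{5 \cdot 3 i}\right) = \left(-3 - 4\right) \left(6 - \frac{3 \left(- \frac{i}{3}\right)}{5}\right) = \left(-3 - 4\right) \left(6 + \frac{i}{5}\right) = - 7 \left(6 + \frac{i}{5}\right) = -42 - \frac{7 i}{5}$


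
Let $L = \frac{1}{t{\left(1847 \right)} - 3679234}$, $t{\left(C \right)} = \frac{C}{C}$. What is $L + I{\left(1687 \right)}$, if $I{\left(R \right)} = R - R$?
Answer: $- \frac{1}{3679233} \approx -2.718 \cdot 10^{-7}$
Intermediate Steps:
$I{\left(R \right)} = 0$
$t{\left(C \right)} = 1$
$L = - \frac{1}{3679233}$ ($L = \frac{1}{1 - 3679234} = \frac{1}{-3679233} = - \frac{1}{3679233} \approx -2.718 \cdot 10^{-7}$)
$L + I{\left(1687 \right)} = - \frac{1}{3679233} + 0 = - \frac{1}{3679233}$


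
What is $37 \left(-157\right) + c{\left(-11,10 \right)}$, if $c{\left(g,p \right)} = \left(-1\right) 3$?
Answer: $-5812$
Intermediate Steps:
$c{\left(g,p \right)} = -3$
$37 \left(-157\right) + c{\left(-11,10 \right)} = 37 \left(-157\right) - 3 = -5809 - 3 = -5812$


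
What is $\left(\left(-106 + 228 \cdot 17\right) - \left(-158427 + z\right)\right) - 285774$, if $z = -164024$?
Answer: $40447$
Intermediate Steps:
$\left(\left(-106 + 228 \cdot 17\right) - \left(-158427 + z\right)\right) - 285774 = \left(\left(-106 + 228 \cdot 17\right) + \left(158427 - -164024\right)\right) - 285774 = \left(\left(-106 + 3876\right) + \left(158427 + 164024\right)\right) - 285774 = \left(3770 + 322451\right) - 285774 = 326221 - 285774 = 40447$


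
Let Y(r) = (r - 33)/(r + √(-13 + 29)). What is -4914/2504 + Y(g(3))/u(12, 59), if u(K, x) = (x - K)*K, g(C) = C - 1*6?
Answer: -119235/58844 ≈ -2.0263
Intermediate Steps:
g(C) = -6 + C (g(C) = C - 6 = -6 + C)
Y(r) = (-33 + r)/(4 + r) (Y(r) = (-33 + r)/(r + √16) = (-33 + r)/(r + 4) = (-33 + r)/(4 + r))
u(K, x) = K*(x - K)
-4914/2504 + Y(g(3))/u(12, 59) = -4914/2504 + ((-33 + (-6 + 3))/(4 + (-6 + 3)))/((12*(59 - 1*12))) = -4914*1/2504 + ((-33 - 3)/(4 - 3))/((12*(59 - 12))) = -2457/1252 + (-36/1)/((12*47)) = -2457/1252 + (1*(-36))/564 = -2457/1252 - 36*1/564 = -2457/1252 - 3/47 = -119235/58844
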